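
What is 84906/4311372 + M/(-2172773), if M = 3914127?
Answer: -2781796014651/1561272112426 ≈ -1.7817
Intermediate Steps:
84906/4311372 + M/(-2172773) = 84906/4311372 + 3914127/(-2172773) = 84906*(1/4311372) + 3914127*(-1/2172773) = 14151/718562 - 3914127/2172773 = -2781796014651/1561272112426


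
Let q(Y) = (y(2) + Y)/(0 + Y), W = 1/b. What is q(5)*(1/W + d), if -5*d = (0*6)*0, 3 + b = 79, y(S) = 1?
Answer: 456/5 ≈ 91.200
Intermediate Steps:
b = 76 (b = -3 + 79 = 76)
W = 1/76 ≈ 0.013158
d = 0 (d = -0*6*0/5 = -0*0 = -⅕*0 = 0)
q(Y) = (1 + Y)/Y (q(Y) = (1 + Y)/(0 + Y) = (1 + Y)/Y)
q(5)*(1/W + d) = ((1 + 5)/5)*(1/(1/76) + 0) = ((⅕)*6)*(76 + 0) = (6/5)*76 = 456/5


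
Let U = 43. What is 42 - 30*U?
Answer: -1248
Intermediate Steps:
42 - 30*U = 42 - 30*43 = 42 - 1290 = -1248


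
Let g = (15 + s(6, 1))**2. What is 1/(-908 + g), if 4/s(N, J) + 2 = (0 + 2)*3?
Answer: -1/652 ≈ -0.0015337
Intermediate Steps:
s(N, J) = 1 (s(N, J) = 4/(-2 + (0 + 2)*3) = 4/(-2 + 2*3) = 4/(-2 + 6) = 4/4 = 4*(1/4) = 1)
g = 256 (g = (15 + 1)**2 = 16**2 = 256)
1/(-908 + g) = 1/(-908 + 256) = 1/(-652) = -1/652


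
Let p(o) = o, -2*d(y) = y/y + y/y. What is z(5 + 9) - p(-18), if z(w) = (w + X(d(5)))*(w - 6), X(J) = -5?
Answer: 90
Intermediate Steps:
d(y) = -1 (d(y) = -(y/y + y/y)/2 = -(1 + 1)/2 = -½*2 = -1)
z(w) = (-6 + w)*(-5 + w) (z(w) = (w - 5)*(w - 6) = (-5 + w)*(-6 + w) = (-6 + w)*(-5 + w))
z(5 + 9) - p(-18) = (30 + (5 + 9)² - 11*(5 + 9)) - 1*(-18) = (30 + 14² - 11*14) + 18 = (30 + 196 - 154) + 18 = 72 + 18 = 90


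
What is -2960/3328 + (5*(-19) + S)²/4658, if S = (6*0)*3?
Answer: 507735/484432 ≈ 1.0481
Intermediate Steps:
S = 0 (S = 0*3 = 0)
-2960/3328 + (5*(-19) + S)²/4658 = -2960/3328 + (5*(-19) + 0)²/4658 = -2960*1/3328 + (-95 + 0)²*(1/4658) = -185/208 + (-95)²*(1/4658) = -185/208 + 9025*(1/4658) = -185/208 + 9025/4658 = 507735/484432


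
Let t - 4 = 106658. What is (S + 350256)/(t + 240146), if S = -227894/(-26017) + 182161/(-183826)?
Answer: 1675171864126459/1658644302173936 ≈ 1.0100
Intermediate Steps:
t = 106662 (t = 4 + 106658 = 106662)
S = 37153559707/4782601042 (S = -227894*(-1/26017) + 182161*(-1/183826) = 227894/26017 - 182161/183826 = 37153559707/4782601042 ≈ 7.7685)
(S + 350256)/(t + 240146) = (37153559707/4782601042 + 350256)/(106662 + 240146) = (1675171864126459/4782601042)/346808 = (1675171864126459/4782601042)*(1/346808) = 1675171864126459/1658644302173936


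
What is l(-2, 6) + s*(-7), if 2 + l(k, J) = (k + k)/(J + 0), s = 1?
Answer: -29/3 ≈ -9.6667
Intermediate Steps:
l(k, J) = -2 + 2*k/J (l(k, J) = -2 + (k + k)/(J + 0) = -2 + (2*k)/J = -2 + 2*k/J)
l(-2, 6) + s*(-7) = (-2 + 2*(-2)/6) + 1*(-7) = (-2 + 2*(-2)*(⅙)) - 7 = (-2 - ⅔) - 7 = -8/3 - 7 = -29/3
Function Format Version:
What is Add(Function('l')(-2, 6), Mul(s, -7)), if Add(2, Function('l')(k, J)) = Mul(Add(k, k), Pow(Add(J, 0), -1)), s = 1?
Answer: Rational(-29, 3) ≈ -9.6667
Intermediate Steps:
Function('l')(k, J) = Add(-2, Mul(2, k, Pow(J, -1))) (Function('l')(k, J) = Add(-2, Mul(Add(k, k), Pow(Add(J, 0), -1))) = Add(-2, Mul(Mul(2, k), Pow(J, -1))) = Add(-2, Mul(2, k, Pow(J, -1))))
Add(Function('l')(-2, 6), Mul(s, -7)) = Add(Add(-2, Mul(2, -2, Pow(6, -1))), Mul(1, -7)) = Add(Add(-2, Mul(2, -2, Rational(1, 6))), -7) = Add(Add(-2, Rational(-2, 3)), -7) = Add(Rational(-8, 3), -7) = Rational(-29, 3)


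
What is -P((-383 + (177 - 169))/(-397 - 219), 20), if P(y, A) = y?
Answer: -375/616 ≈ -0.60877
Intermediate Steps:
-P((-383 + (177 - 169))/(-397 - 219), 20) = -(-383 + (177 - 169))/(-397 - 219) = -(-383 + 8)/(-616) = -(-375)*(-1)/616 = -1*375/616 = -375/616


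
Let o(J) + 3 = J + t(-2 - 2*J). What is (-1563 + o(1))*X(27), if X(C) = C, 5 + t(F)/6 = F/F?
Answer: -42903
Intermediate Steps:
t(F) = -24 (t(F) = -30 + 6*(F/F) = -30 + 6*1 = -30 + 6 = -24)
o(J) = -27 + J (o(J) = -3 + (J - 24) = -3 + (-24 + J) = -27 + J)
(-1563 + o(1))*X(27) = (-1563 + (-27 + 1))*27 = (-1563 - 26)*27 = -1589*27 = -42903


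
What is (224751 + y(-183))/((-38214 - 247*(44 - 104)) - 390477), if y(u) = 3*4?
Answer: -74921/137957 ≈ -0.54307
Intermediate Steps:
y(u) = 12
(224751 + y(-183))/((-38214 - 247*(44 - 104)) - 390477) = (224751 + 12)/((-38214 - 247*(44 - 104)) - 390477) = 224763/((-38214 - 247*(-60)) - 390477) = 224763/((-38214 - 1*(-14820)) - 390477) = 224763/((-38214 + 14820) - 390477) = 224763/(-23394 - 390477) = 224763/(-413871) = 224763*(-1/413871) = -74921/137957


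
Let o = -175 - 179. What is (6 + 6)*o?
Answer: -4248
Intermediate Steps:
o = -354
(6 + 6)*o = (6 + 6)*(-354) = 12*(-354) = -4248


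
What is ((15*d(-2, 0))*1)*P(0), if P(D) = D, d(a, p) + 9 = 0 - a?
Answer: 0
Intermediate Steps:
d(a, p) = -9 - a (d(a, p) = -9 + (0 - a) = -9 - a)
((15*d(-2, 0))*1)*P(0) = ((15*(-9 - 1*(-2)))*1)*0 = ((15*(-9 + 2))*1)*0 = ((15*(-7))*1)*0 = -105*1*0 = -105*0 = 0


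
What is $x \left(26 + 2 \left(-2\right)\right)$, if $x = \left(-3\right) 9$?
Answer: $-594$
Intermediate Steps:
$x = -27$
$x \left(26 + 2 \left(-2\right)\right) = - 27 \left(26 + 2 \left(-2\right)\right) = - 27 \left(26 - 4\right) = \left(-27\right) 22 = -594$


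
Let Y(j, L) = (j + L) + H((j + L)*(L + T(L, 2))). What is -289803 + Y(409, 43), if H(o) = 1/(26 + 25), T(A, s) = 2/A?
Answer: -14756900/51 ≈ -2.8935e+5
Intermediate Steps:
H(o) = 1/51
Y(j, L) = 1/51 + L + j (Y(j, L) = (j + L) + 1/51 = (L + j) + 1/51 = 1/51 + L + j)
-289803 + Y(409, 43) = -289803 + (1/51 + 43 + 409) = -289803 + 23053/51 = -14756900/51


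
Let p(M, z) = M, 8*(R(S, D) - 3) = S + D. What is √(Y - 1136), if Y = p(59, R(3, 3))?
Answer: I*√1077 ≈ 32.818*I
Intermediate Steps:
R(S, D) = 3 + D/8 + S/8 (R(S, D) = 3 + (S + D)/8 = 3 + (D + S)/8 = 3 + (D/8 + S/8) = 3 + D/8 + S/8)
Y = 59
√(Y - 1136) = √(59 - 1136) = √(-1077) = I*√1077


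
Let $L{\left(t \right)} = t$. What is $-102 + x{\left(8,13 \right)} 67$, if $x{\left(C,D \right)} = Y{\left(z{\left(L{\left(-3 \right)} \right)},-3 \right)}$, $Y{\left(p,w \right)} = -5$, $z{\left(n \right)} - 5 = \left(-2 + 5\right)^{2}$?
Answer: $-437$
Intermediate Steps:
$z{\left(n \right)} = 14$ ($z{\left(n \right)} = 5 + \left(-2 + 5\right)^{2} = 5 + 3^{2} = 5 + 9 = 14$)
$x{\left(C,D \right)} = -5$
$-102 + x{\left(8,13 \right)} 67 = -102 - 335 = -437$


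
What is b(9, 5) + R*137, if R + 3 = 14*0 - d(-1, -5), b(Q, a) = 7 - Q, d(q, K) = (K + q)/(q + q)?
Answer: -824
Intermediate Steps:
d(q, K) = (K + q)/(2*q) (d(q, K) = (K + q)/((2*q)) = (K + q)*(1/(2*q)) = (K + q)/(2*q))
R = -6 (R = -3 + (14*0 - (-5 - 1)/(2*(-1))) = -3 + (0 - (-1)*(-6)/2) = -3 + (0 - 1*3) = -3 + (0 - 3) = -3 - 3 = -6)
b(9, 5) + R*137 = (7 - 1*9) - 6*137 = (7 - 9) - 822 = -2 - 822 = -824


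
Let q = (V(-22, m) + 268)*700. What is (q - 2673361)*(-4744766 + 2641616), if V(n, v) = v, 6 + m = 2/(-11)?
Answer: 57607320658650/11 ≈ 5.2370e+12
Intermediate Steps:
m = -68/11 (m = -6 + 2/(-11) = -6 + 2*(-1/11) = -6 - 2/11 = -68/11 ≈ -6.1818)
q = 2016000/11 (q = (-68/11 + 268)*700 = (2880/11)*700 = 2016000/11 ≈ 1.8327e+5)
(q - 2673361)*(-4744766 + 2641616) = (2016000/11 - 2673361)*(-4744766 + 2641616) = -27390971/11*(-2103150) = 57607320658650/11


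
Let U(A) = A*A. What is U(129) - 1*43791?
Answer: -27150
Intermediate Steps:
U(A) = A²
U(129) - 1*43791 = 129² - 1*43791 = 16641 - 43791 = -27150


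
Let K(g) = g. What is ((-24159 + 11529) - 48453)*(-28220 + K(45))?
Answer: 1721013525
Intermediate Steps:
((-24159 + 11529) - 48453)*(-28220 + K(45)) = ((-24159 + 11529) - 48453)*(-28220 + 45) = (-12630 - 48453)*(-28175) = -61083*(-28175) = 1721013525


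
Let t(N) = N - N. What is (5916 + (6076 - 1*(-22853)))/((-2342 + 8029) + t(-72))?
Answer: 34845/5687 ≈ 6.1271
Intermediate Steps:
t(N) = 0
(5916 + (6076 - 1*(-22853)))/((-2342 + 8029) + t(-72)) = (5916 + (6076 - 1*(-22853)))/((-2342 + 8029) + 0) = (5916 + (6076 + 22853))/(5687 + 0) = (5916 + 28929)/5687 = 34845*(1/5687) = 34845/5687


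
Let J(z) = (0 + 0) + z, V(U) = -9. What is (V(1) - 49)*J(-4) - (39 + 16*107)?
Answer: -1519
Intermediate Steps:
J(z) = z (J(z) = 0 + z = z)
(V(1) - 49)*J(-4) - (39 + 16*107) = (-9 - 49)*(-4) - (39 + 16*107) = -58*(-4) - (39 + 1712) = 232 - 1*1751 = 232 - 1751 = -1519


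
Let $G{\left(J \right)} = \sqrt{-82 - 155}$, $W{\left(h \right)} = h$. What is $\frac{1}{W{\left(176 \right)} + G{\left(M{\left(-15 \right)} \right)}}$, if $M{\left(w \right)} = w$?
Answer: $\frac{176}{31213} - \frac{i \sqrt{237}}{31213} \approx 0.0056387 - 0.00049322 i$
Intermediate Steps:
$G{\left(J \right)} = i \sqrt{237}$ ($G{\left(J \right)} = \sqrt{-237} = i \sqrt{237}$)
$\frac{1}{W{\left(176 \right)} + G{\left(M{\left(-15 \right)} \right)}} = \frac{1}{176 + i \sqrt{237}}$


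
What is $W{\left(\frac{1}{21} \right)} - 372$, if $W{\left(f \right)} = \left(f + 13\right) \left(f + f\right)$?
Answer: $- \frac{163504}{441} \approx -370.76$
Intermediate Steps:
$W{\left(f \right)} = 2 f \left(13 + f\right)$ ($W{\left(f \right)} = \left(13 + f\right) 2 f = 2 f \left(13 + f\right)$)
$W{\left(\frac{1}{21} \right)} - 372 = \frac{2 \left(13 + \frac{1}{21}\right)}{21} - 372 = 2 \cdot \frac{1}{21} \left(13 + \frac{1}{21}\right) - 372 = 2 \cdot \frac{1}{21} \cdot \frac{274}{21} - 372 = \frac{548}{441} - 372 = - \frac{163504}{441}$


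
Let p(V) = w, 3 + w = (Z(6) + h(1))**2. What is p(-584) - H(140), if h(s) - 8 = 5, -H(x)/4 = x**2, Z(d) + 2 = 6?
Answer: 78686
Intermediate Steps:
Z(d) = 4 (Z(d) = -2 + 6 = 4)
H(x) = -4*x**2
h(s) = 13 (h(s) = 8 + 5 = 13)
w = 286 (w = -3 + (4 + 13)**2 = -3 + 17**2 = -3 + 289 = 286)
p(V) = 286
p(-584) - H(140) = 286 - (-4)*140**2 = 286 - (-4)*19600 = 286 - 1*(-78400) = 286 + 78400 = 78686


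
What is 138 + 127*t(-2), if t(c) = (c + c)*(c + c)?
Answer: 2170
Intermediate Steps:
t(c) = 4*c² (t(c) = (2*c)*(2*c) = 4*c²)
138 + 127*t(-2) = 138 + 127*(4*(-2)²) = 138 + 127*(4*4) = 138 + 127*16 = 138 + 2032 = 2170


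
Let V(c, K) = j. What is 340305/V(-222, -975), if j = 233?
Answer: 340305/233 ≈ 1460.5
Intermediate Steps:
V(c, K) = 233
340305/V(-222, -975) = 340305/233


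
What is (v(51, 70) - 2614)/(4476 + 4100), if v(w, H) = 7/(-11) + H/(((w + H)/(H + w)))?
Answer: -27991/94336 ≈ -0.29672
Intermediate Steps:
v(w, H) = -7/11 + H (v(w, H) = 7*(-1/11) + H/(((H + w)/(H + w))) = -7/11 + H/1 = -7/11 + H*1 = -7/11 + H)
(v(51, 70) - 2614)/(4476 + 4100) = ((-7/11 + 70) - 2614)/(4476 + 4100) = (763/11 - 2614)/8576 = -27991/11*1/8576 = -27991/94336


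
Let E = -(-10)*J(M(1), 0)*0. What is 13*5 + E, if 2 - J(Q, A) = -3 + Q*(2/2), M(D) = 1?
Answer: 65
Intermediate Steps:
J(Q, A) = 5 - Q (J(Q, A) = 2 - (-3 + Q*(2/2)) = 2 - (-3 + Q*(2*(½))) = 2 - (-3 + Q*1) = 2 - (-3 + Q) = 2 + (3 - Q) = 5 - Q)
E = 0 (E = -(-10)*(5 - 1*1)*0 = -(-10)*(5 - 1)*0 = -(-10)*4*0 = -2*(-20)*0 = 40*0 = 0)
13*5 + E = 13*5 + 0 = 65 + 0 = 65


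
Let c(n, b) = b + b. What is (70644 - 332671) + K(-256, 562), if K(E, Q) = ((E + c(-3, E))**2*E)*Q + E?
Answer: -84859420811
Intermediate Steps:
c(n, b) = 2*b
K(E, Q) = E + 9*Q*E**3 (K(E, Q) = ((E + 2*E)**2*E)*Q + E = ((3*E)**2*E)*Q + E = ((9*E**2)*E)*Q + E = (9*E**3)*Q + E = 9*Q*E**3 + E = E + 9*Q*E**3)
(70644 - 332671) + K(-256, 562) = (70644 - 332671) + (-256 + 9*562*(-256)**3) = -262027 + (-256 + 9*562*(-16777216)) = -262027 + (-256 - 84859158528) = -262027 - 84859158784 = -84859420811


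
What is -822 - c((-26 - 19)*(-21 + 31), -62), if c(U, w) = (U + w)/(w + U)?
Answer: -823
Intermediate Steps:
c(U, w) = 1 (c(U, w) = (U + w)/(U + w) = 1)
-822 - c((-26 - 19)*(-21 + 31), -62) = -822 - 1*1 = -822 - 1 = -823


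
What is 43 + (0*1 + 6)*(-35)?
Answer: -167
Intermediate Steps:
43 + (0*1 + 6)*(-35) = 43 + (0 + 6)*(-35) = 43 + 6*(-35) = 43 - 210 = -167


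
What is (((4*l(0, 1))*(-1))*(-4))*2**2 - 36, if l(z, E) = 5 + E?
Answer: 348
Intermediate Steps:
(((4*l(0, 1))*(-1))*(-4))*2**2 - 36 = (((4*(5 + 1))*(-1))*(-4))*2**2 - 36 = (((4*6)*(-1))*(-4))*4 - 36 = ((24*(-1))*(-4))*4 - 36 = -24*(-4)*4 - 36 = 96*4 - 36 = 384 - 36 = 348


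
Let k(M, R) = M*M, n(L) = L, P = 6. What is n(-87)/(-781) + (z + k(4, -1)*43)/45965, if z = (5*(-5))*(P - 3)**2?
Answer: 4360558/35898665 ≈ 0.12147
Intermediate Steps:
k(M, R) = M**2
z = -225 (z = (5*(-5))*(6 - 3)**2 = -25*3**2 = -25*9 = -225)
n(-87)/(-781) + (z + k(4, -1)*43)/45965 = -87/(-781) + (-225 + 4**2*43)/45965 = -87*(-1/781) + (-225 + 16*43)*(1/45965) = 87/781 + (-225 + 688)*(1/45965) = 87/781 + 463*(1/45965) = 87/781 + 463/45965 = 4360558/35898665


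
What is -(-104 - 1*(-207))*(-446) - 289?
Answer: 45649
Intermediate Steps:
-(-104 - 1*(-207))*(-446) - 289 = -(-104 + 207)*(-446) - 289 = -1*103*(-446) - 289 = -103*(-446) - 289 = 45938 - 289 = 45649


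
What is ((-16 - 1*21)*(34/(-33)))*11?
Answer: 1258/3 ≈ 419.33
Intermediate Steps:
((-16 - 1*21)*(34/(-33)))*11 = ((-16 - 21)*(34*(-1/33)))*11 = -37*(-34/33)*11 = (1258/33)*11 = 1258/3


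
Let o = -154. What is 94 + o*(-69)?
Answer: 10720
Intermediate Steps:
94 + o*(-69) = 94 - 154*(-69) = 94 + 10626 = 10720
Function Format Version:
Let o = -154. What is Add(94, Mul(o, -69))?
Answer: 10720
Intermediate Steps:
Add(94, Mul(o, -69)) = Add(94, Mul(-154, -69)) = Add(94, 10626) = 10720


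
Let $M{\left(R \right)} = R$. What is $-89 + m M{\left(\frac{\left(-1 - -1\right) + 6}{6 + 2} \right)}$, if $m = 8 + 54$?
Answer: $- \frac{85}{2} \approx -42.5$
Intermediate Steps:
$m = 62$
$-89 + m M{\left(\frac{\left(-1 - -1\right) + 6}{6 + 2} \right)} = -89 + 62 \frac{\left(-1 - -1\right) + 6}{6 + 2} = -89 + 62 \frac{\left(-1 + 1\right) + 6}{8} = -89 + 62 \left(0 + 6\right) \frac{1}{8} = -89 + 62 \cdot 6 \cdot \frac{1}{8} = -89 + 62 \cdot \frac{3}{4} = -89 + \frac{93}{2} = - \frac{85}{2}$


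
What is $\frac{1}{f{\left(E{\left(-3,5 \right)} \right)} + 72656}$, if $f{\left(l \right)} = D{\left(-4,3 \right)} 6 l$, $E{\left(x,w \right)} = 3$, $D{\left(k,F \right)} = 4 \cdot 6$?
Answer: $\frac{1}{73088} \approx 1.3682 \cdot 10^{-5}$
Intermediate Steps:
$D{\left(k,F \right)} = 24$
$f{\left(l \right)} = 144 l$ ($f{\left(l \right)} = 24 \cdot 6 l = 144 l$)
$\frac{1}{f{\left(E{\left(-3,5 \right)} \right)} + 72656} = \frac{1}{144 \cdot 3 + 72656} = \frac{1}{432 + 72656} = \frac{1}{73088}$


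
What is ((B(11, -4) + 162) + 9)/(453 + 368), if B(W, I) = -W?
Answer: 160/821 ≈ 0.19488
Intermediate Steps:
((B(11, -4) + 162) + 9)/(453 + 368) = ((-1*11 + 162) + 9)/(453 + 368) = ((-11 + 162) + 9)/821 = (151 + 9)*(1/821) = 160*(1/821) = 160/821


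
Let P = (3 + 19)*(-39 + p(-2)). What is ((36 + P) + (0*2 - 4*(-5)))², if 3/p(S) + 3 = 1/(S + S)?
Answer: 114276100/169 ≈ 6.7619e+5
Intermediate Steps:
p(S) = 3/(-3 + 1/(2*S)) (p(S) = 3/(-3 + 1/(S + S)) = 3/(-3 + 1/(2*S)))
P = -11418/13 (P = (3 + 19)*(-39 - 6*(-2)/(-1 + 6*(-2))) = 22*(-39 - 6*(-2)/(-1 - 12)) = 22*(-39 - 6*(-2)/(-13)) = 22*(-39 - 6*(-2)*(-1/13)) = 22*(-39 - 12/13) = 22*(-519/13) = -11418/13 ≈ -878.31)
((36 + P) + (0*2 - 4*(-5)))² = ((36 - 11418/13) + (0*2 - 4*(-5)))² = (-10950/13 + (0 + 20))² = (-10950/13 + 20)² = (-10690/13)² = 114276100/169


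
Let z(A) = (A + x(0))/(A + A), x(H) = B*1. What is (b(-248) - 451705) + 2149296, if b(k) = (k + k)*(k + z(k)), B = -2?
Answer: 1820349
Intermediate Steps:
x(H) = -2 (x(H) = -2*1 = -2)
z(A) = (-2 + A)/(2*A) (z(A) = (A - 2)/(A + A) = (-2 + A)/((2*A)) = (-2 + A)*(1/(2*A)) = (-2 + A)/(2*A))
b(k) = 2*k*(k + (-2 + k)/(2*k)) (b(k) = (k + k)*(k + (-2 + k)/(2*k)) = (2*k)*(k + (-2 + k)/(2*k)) = 2*k*(k + (-2 + k)/(2*k)))
(b(-248) - 451705) + 2149296 = ((-2 - 248 + 2*(-248)²) - 451705) + 2149296 = ((-2 - 248 + 2*61504) - 451705) + 2149296 = ((-2 - 248 + 123008) - 451705) + 2149296 = (122758 - 451705) + 2149296 = -328947 + 2149296 = 1820349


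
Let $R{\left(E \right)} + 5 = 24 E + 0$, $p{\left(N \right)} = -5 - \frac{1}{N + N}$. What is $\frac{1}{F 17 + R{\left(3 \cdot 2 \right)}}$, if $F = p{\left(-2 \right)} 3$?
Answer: $- \frac{4}{413} \approx -0.0096852$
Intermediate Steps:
$p{\left(N \right)} = -5 - \frac{1}{2 N}$
$F = - \frac{57}{4}$ ($F = \left(-5 - \frac{1}{2 \left(-2\right)}\right) 3 = \left(-5 - - \frac{1}{4}\right) 3 = \left(-5 + \frac{1}{4}\right) 3 = \left(- \frac{19}{4}\right) 3 = - \frac{57}{4} \approx -14.25$)
$R{\left(E \right)} = -5 + 24 E$ ($R{\left(E \right)} = -5 + \left(24 E + 0\right) = -5 + 24 E$)
$\frac{1}{F 17 + R{\left(3 \cdot 2 \right)}} = \frac{1}{\left(- \frac{57}{4}\right) 17 - \left(5 - 24 \cdot 3 \cdot 2\right)} = \frac{1}{- \frac{969}{4} + \left(-5 + 24 \cdot 6\right)} = \frac{1}{- \frac{969}{4} + \left(-5 + 144\right)} = \frac{1}{- \frac{969}{4} + 139} = \frac{1}{- \frac{413}{4}} = - \frac{4}{413}$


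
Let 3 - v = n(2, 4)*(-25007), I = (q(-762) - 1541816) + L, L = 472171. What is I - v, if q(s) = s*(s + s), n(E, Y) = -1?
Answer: 116647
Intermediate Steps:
q(s) = 2*s**2 (q(s) = s*(2*s) = 2*s**2)
I = 91643 (I = (2*(-762)**2 - 1541816) + 472171 = (2*580644 - 1541816) + 472171 = (1161288 - 1541816) + 472171 = -380528 + 472171 = 91643)
v = -25004 (v = 3 - (-1)*(-25007) = 3 - 1*25007 = 3 - 25007 = -25004)
I - v = 91643 - 1*(-25004) = 91643 + 25004 = 116647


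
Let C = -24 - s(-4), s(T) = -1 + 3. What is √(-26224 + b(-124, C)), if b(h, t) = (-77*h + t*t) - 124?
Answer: 2*I*√4031 ≈ 126.98*I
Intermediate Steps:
s(T) = 2
C = -26 (C = -24 - 1*2 = -24 - 2 = -26)
b(h, t) = -124 + t² - 77*h (b(h, t) = (-77*h + t²) - 124 = (t² - 77*h) - 124 = -124 + t² - 77*h)
√(-26224 + b(-124, C)) = √(-26224 + (-124 + (-26)² - 77*(-124))) = √(-26224 + (-124 + 676 + 9548)) = √(-26224 + 10100) = √(-16124) = 2*I*√4031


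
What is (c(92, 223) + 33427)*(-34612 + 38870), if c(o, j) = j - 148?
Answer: 142651516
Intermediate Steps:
c(o, j) = -148 + j
(c(92, 223) + 33427)*(-34612 + 38870) = ((-148 + 223) + 33427)*(-34612 + 38870) = (75 + 33427)*4258 = 33502*4258 = 142651516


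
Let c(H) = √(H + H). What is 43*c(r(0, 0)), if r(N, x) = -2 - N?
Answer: 86*I ≈ 86.0*I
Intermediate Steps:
c(H) = √2*√H (c(H) = √(2*H) = √2*√H)
43*c(r(0, 0)) = 43*(√2*√(-2 - 1*0)) = 43*(√2*√(-2 + 0)) = 43*(√2*√(-2)) = 43*(√2*(I*√2)) = 43*(2*I) = 86*I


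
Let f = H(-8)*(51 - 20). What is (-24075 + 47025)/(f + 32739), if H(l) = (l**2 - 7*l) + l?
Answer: 22950/36211 ≈ 0.63379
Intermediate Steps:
H(l) = l**2 - 6*l
f = 3472 (f = (-8*(-6 - 8))*(51 - 20) = -8*(-14)*31 = 112*31 = 3472)
(-24075 + 47025)/(f + 32739) = (-24075 + 47025)/(3472 + 32739) = 22950/36211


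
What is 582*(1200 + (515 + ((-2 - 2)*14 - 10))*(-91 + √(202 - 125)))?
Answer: -23081538 + 261318*√77 ≈ -2.0788e+7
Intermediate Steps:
582*(1200 + (515 + ((-2 - 2)*14 - 10))*(-91 + √(202 - 125))) = 582*(1200 + (515 + (-4*14 - 10))*(-91 + √77)) = 582*(1200 + (515 + (-56 - 10))*(-91 + √77)) = 582*(1200 + (515 - 66)*(-91 + √77)) = 582*(1200 + 449*(-91 + √77)) = 582*(1200 + (-40859 + 449*√77)) = 582*(-39659 + 449*√77) = -23081538 + 261318*√77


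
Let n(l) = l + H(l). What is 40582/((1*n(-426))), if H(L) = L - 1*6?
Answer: -20291/429 ≈ -47.298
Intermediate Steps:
H(L) = -6 + L (H(L) = L - 6 = -6 + L)
n(l) = -6 + 2*l (n(l) = l + (-6 + l) = -6 + 2*l)
40582/((1*n(-426))) = 40582/((1*(-6 + 2*(-426)))) = 40582/((1*(-6 - 852))) = 40582/((1*(-858))) = 40582/(-858) = 40582*(-1/858) = -20291/429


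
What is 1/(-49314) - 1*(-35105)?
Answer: 1731167969/49314 ≈ 35105.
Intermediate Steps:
1/(-49314) - 1*(-35105) = -1/49314 + 35105 = 1731167969/49314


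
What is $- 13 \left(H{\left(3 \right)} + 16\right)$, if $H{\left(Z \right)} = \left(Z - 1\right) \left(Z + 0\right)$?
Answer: $-286$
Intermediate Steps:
$H{\left(Z \right)} = Z \left(-1 + Z\right)$ ($H{\left(Z \right)} = \left(-1 + Z\right) Z = Z \left(-1 + Z\right)$)
$- 13 \left(H{\left(3 \right)} + 16\right) = - 13 \left(3 \left(-1 + 3\right) + 16\right) = - 13 \left(3 \cdot 2 + 16\right) = - 13 \left(6 + 16\right) = \left(-13\right) 22 = -286$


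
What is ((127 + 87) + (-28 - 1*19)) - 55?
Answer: 112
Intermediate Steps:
((127 + 87) + (-28 - 1*19)) - 55 = (214 + (-28 - 19)) - 55 = (214 - 47) - 55 = 167 - 55 = 112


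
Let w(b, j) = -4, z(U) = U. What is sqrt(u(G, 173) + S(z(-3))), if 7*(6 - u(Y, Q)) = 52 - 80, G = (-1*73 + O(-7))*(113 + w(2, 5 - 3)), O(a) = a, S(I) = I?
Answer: sqrt(7) ≈ 2.6458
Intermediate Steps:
G = -8720 (G = (-1*73 - 7)*(113 - 4) = (-73 - 7)*109 = -80*109 = -8720)
u(Y, Q) = 10 (u(Y, Q) = 6 - (52 - 80)/7 = 6 - 1/7*(-28) = 6 + 4 = 10)
sqrt(u(G, 173) + S(z(-3))) = sqrt(10 - 3) = sqrt(7)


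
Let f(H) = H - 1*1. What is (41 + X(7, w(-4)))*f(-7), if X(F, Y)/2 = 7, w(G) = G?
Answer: -440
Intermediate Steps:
f(H) = -1 + H (f(H) = H - 1 = -1 + H)
X(F, Y) = 14 (X(F, Y) = 2*7 = 14)
(41 + X(7, w(-4)))*f(-7) = (41 + 14)*(-1 - 7) = 55*(-8) = -440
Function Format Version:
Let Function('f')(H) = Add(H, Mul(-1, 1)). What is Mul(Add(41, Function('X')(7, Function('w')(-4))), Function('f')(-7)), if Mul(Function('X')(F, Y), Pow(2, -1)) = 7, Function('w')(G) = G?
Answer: -440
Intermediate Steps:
Function('f')(H) = Add(-1, H) (Function('f')(H) = Add(H, -1) = Add(-1, H))
Function('X')(F, Y) = 14 (Function('X')(F, Y) = Mul(2, 7) = 14)
Mul(Add(41, Function('X')(7, Function('w')(-4))), Function('f')(-7)) = Mul(Add(41, 14), Add(-1, -7)) = Mul(55, -8) = -440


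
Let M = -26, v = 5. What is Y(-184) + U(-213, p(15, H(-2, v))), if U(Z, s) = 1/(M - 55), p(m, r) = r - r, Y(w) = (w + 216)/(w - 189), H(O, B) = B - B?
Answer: -2965/30213 ≈ -0.098137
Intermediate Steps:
H(O, B) = 0
Y(w) = (216 + w)/(-189 + w)
p(m, r) = 0
U(Z, s) = -1/81 (U(Z, s) = 1/(-26 - 55) = 1/(-81) = -1/81)
Y(-184) + U(-213, p(15, H(-2, v))) = (216 - 184)/(-189 - 184) - 1/81 = 32/(-373) - 1/81 = -1/373*32 - 1/81 = -32/373 - 1/81 = -2965/30213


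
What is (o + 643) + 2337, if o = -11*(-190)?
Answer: 5070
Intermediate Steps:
o = 2090
(o + 643) + 2337 = (2090 + 643) + 2337 = 2733 + 2337 = 5070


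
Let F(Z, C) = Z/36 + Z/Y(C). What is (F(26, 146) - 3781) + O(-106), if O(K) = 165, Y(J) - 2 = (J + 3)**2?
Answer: -160539973/44406 ≈ -3615.3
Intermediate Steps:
Y(J) = 2 + (3 + J)**2 (Y(J) = 2 + (J + 3)**2 = 2 + (3 + J)**2)
F(Z, C) = Z/36 + Z/(2 + (3 + C)**2)
(F(26, 146) - 3781) + O(-106) = ((1/36)*26*(38 + (3 + 146)**2)/(2 + (3 + 146)**2) - 3781) + 165 = ((1/36)*26*(38 + 149**2)/(2 + 149**2) - 3781) + 165 = ((1/36)*26*(38 + 22201)/(2 + 22201) - 3781) + 165 = ((1/36)*26*22239/22203 - 3781) + 165 = ((1/36)*26*(1/22203)*22239 - 3781) + 165 = (32123/44406 - 3781) + 165 = -167866963/44406 + 165 = -160539973/44406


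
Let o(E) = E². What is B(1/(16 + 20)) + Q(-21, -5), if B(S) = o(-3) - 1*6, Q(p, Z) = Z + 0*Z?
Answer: -2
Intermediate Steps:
Q(p, Z) = Z (Q(p, Z) = Z + 0 = Z)
B(S) = 3 (B(S) = (-3)² - 1*6 = 9 - 6 = 3)
B(1/(16 + 20)) + Q(-21, -5) = 3 - 5 = -2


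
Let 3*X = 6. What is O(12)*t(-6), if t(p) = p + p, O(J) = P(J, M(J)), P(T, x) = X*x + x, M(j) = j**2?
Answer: -5184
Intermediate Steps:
X = 2 (X = (1/3)*6 = 2)
P(T, x) = 3*x (P(T, x) = 2*x + x = 3*x)
O(J) = 3*J**2
t(p) = 2*p
O(12)*t(-6) = (3*12**2)*(2*(-6)) = (3*144)*(-12) = 432*(-12) = -5184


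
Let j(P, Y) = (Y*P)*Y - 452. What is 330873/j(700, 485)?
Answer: 330873/164657048 ≈ 0.0020095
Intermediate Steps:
j(P, Y) = -452 + P*Y² (j(P, Y) = (P*Y)*Y - 452 = P*Y² - 452 = -452 + P*Y²)
330873/j(700, 485) = 330873/(-452 + 700*485²) = 330873/(-452 + 700*235225) = 330873/(-452 + 164657500) = 330873/164657048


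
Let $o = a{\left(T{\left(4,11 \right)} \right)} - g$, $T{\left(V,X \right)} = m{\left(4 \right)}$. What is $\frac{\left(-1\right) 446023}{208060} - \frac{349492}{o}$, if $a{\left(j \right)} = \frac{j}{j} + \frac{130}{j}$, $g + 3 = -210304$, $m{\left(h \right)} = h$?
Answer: $- \frac{333064012703}{87526888860} \approx -3.8053$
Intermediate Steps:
$T{\left(V,X \right)} = 4$
$g = -210307$ ($g = -3 - 210304 = -210307$)
$a{\left(j \right)} = 1 + \frac{130}{j}$
$o = \frac{420681}{2}$ ($o = \frac{130 + 4}{4} - -210307 = \frac{1}{4} \cdot 134 + 210307 = \frac{67}{2} + 210307 = \frac{420681}{2} \approx 2.1034 \cdot 10^{5}$)
$\frac{\left(-1\right) 446023}{208060} - \frac{349492}{o} = \frac{\left(-1\right) 446023}{208060} - \frac{349492}{\frac{420681}{2}} = \left(-446023\right) \frac{1}{208060} - \frac{698984}{420681} = - \frac{446023}{208060} - \frac{698984}{420681} = - \frac{333064012703}{87526888860}$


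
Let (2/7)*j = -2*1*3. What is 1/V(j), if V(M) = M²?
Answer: 1/441 ≈ 0.0022676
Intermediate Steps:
j = -21 (j = 7*(-2*1*3)/2 = 7*(-2*3)/2 = (7/2)*(-6) = -21)
1/V(j) = 1/((-21)²) = 1/441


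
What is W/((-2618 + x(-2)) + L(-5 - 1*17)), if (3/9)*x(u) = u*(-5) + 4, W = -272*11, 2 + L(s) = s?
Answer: 374/325 ≈ 1.1508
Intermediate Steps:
L(s) = -2 + s
W = -2992
x(u) = 12 - 15*u (x(u) = 3*(u*(-5) + 4) = 3*(-5*u + 4) = 3*(4 - 5*u) = 12 - 15*u)
W/((-2618 + x(-2)) + L(-5 - 1*17)) = -2992/((-2618 + (12 - 15*(-2))) + (-2 + (-5 - 1*17))) = -2992/((-2618 + (12 + 30)) + (-2 + (-5 - 17))) = -2992/((-2618 + 42) + (-2 - 22)) = -2992/(-2576 - 24) = -2992/(-2600) = -2992*(-1/2600) = 374/325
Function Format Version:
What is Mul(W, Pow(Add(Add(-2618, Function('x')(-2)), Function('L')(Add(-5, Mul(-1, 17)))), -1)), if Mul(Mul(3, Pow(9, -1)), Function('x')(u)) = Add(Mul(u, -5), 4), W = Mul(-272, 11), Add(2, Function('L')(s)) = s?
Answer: Rational(374, 325) ≈ 1.1508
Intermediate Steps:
Function('L')(s) = Add(-2, s)
W = -2992
Function('x')(u) = Add(12, Mul(-15, u)) (Function('x')(u) = Mul(3, Add(Mul(u, -5), 4)) = Mul(3, Add(Mul(-5, u), 4)) = Mul(3, Add(4, Mul(-5, u))) = Add(12, Mul(-15, u)))
Mul(W, Pow(Add(Add(-2618, Function('x')(-2)), Function('L')(Add(-5, Mul(-1, 17)))), -1)) = Mul(-2992, Pow(Add(Add(-2618, Add(12, Mul(-15, -2))), Add(-2, Add(-5, Mul(-1, 17)))), -1)) = Mul(-2992, Pow(Add(Add(-2618, Add(12, 30)), Add(-2, Add(-5, -17))), -1)) = Mul(-2992, Pow(Add(Add(-2618, 42), Add(-2, -22)), -1)) = Mul(-2992, Pow(Add(-2576, -24), -1)) = Mul(-2992, Pow(-2600, -1)) = Mul(-2992, Rational(-1, 2600)) = Rational(374, 325)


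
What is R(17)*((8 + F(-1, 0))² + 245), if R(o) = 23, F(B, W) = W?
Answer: 7107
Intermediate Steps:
R(17)*((8 + F(-1, 0))² + 245) = 23*((8 + 0)² + 245) = 23*(8² + 245) = 23*(64 + 245) = 23*309 = 7107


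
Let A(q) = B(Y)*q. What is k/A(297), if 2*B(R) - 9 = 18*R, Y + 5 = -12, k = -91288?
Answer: 182576/88209 ≈ 2.0698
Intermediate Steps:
Y = -17 (Y = -5 - 12 = -17)
B(R) = 9/2 + 9*R (B(R) = 9/2 + (18*R)/2 = 9/2 + 9*R)
A(q) = -297*q/2 (A(q) = (9/2 + 9*(-17))*q = (9/2 - 153)*q = -297*q/2)
k/A(297) = -91288/((-297/2*297)) = -91288/(-88209/2) = -91288*(-2/88209) = 182576/88209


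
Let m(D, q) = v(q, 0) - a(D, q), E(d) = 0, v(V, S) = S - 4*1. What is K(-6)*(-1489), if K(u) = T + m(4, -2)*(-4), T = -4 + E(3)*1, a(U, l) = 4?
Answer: -41692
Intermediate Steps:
v(V, S) = -4 + S (v(V, S) = S - 4 = -4 + S)
T = -4 (T = -4 + 0*1 = -4 + 0 = -4)
m(D, q) = -8 (m(D, q) = (-4 + 0) - 1*4 = -4 - 4 = -8)
K(u) = 28 (K(u) = -4 - 8*(-4) = -4 + 32 = 28)
K(-6)*(-1489) = 28*(-1489) = -41692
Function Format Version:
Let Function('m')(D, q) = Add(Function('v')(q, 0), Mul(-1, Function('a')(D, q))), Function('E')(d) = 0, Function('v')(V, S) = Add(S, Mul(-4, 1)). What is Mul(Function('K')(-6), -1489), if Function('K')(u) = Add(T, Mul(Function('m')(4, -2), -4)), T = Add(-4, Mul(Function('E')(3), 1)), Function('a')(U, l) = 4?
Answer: -41692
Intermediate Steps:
Function('v')(V, S) = Add(-4, S) (Function('v')(V, S) = Add(S, -4) = Add(-4, S))
T = -4 (T = Add(-4, Mul(0, 1)) = Add(-4, 0) = -4)
Function('m')(D, q) = -8 (Function('m')(D, q) = Add(Add(-4, 0), Mul(-1, 4)) = Add(-4, -4) = -8)
Function('K')(u) = 28 (Function('K')(u) = Add(-4, Mul(-8, -4)) = Add(-4, 32) = 28)
Mul(Function('K')(-6), -1489) = Mul(28, -1489) = -41692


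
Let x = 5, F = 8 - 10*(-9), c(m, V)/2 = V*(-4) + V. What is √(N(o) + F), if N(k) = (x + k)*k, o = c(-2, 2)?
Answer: √182 ≈ 13.491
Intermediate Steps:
c(m, V) = -6*V (c(m, V) = 2*(V*(-4) + V) = 2*(-4*V + V) = 2*(-3*V) = -6*V)
F = 98 (F = 8 + 90 = 98)
o = -12 (o = -6*2 = -12)
N(k) = k*(5 + k) (N(k) = (5 + k)*k = k*(5 + k))
√(N(o) + F) = √(-12*(5 - 12) + 98) = √(-12*(-7) + 98) = √(84 + 98) = √182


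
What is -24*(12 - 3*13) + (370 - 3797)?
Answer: -2779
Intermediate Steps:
-24*(12 - 3*13) + (370 - 3797) = -24*(12 - 39) - 3427 = -24*(-27) - 3427 = 648 - 3427 = -2779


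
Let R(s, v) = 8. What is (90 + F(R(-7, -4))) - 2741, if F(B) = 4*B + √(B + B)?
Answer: -2615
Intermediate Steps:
F(B) = 4*B + √2*√B (F(B) = 4*B + √(2*B) = 4*B + √2*√B)
(90 + F(R(-7, -4))) - 2741 = (90 + (4*8 + √2*√8)) - 2741 = (90 + (32 + √2*(2*√2))) - 2741 = (90 + (32 + 4)) - 2741 = (90 + 36) - 2741 = 126 - 2741 = -2615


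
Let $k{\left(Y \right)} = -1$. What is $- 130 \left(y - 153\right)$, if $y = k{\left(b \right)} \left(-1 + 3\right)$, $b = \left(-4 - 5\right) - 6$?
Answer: $20150$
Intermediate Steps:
$b = -15$ ($b = \left(-4 - 5\right) - 6 = -9 - 6 = -15$)
$y = -2$ ($y = - (-1 + 3) = \left(-1\right) 2 = -2$)
$- 130 \left(y - 153\right) = - 130 \left(-2 - 153\right) = \left(-130\right) \left(-155\right) = 20150$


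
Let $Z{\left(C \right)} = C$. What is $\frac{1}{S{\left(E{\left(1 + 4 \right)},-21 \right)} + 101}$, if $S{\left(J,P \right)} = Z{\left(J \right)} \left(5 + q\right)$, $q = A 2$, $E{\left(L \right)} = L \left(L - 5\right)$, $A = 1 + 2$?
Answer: $\frac{1}{101} \approx 0.009901$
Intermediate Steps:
$A = 3$
$E{\left(L \right)} = L \left(-5 + L\right)$
$q = 6$ ($q = 3 \cdot 2 = 6$)
$S{\left(J,P \right)} = 11 J$ ($S{\left(J,P \right)} = J \left(5 + 6\right) = J 11 = 11 J$)
$\frac{1}{S{\left(E{\left(1 + 4 \right)},-21 \right)} + 101} = \frac{1}{11 \left(1 + 4\right) \left(-5 + \left(1 + 4\right)\right) + 101} = \frac{1}{11 \cdot 5 \left(-5 + 5\right) + 101} = \frac{1}{11 \cdot 5 \cdot 0 + 101} = \frac{1}{11 \cdot 0 + 101} = \frac{1}{0 + 101} = \frac{1}{101}$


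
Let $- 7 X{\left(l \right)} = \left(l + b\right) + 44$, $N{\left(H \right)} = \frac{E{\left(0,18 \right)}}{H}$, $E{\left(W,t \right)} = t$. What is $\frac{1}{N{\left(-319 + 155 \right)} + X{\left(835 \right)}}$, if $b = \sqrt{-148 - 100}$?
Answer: $- \frac{41408934}{5205991433} + \frac{94136 i \sqrt{62}}{5205991433} \approx -0.0079541 + 0.00014238 i$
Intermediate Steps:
$b = 2 i \sqrt{62}$ ($b = \sqrt{-248} = 2 i \sqrt{62} \approx 15.748 i$)
$N{\left(H \right)} = \frac{18}{H}$
$X{\left(l \right)} = - \frac{44}{7} - \frac{l}{7} - \frac{2 i \sqrt{62}}{7}$ ($X{\left(l \right)} = - \frac{\left(l + 2 i \sqrt{62}\right) + 44}{7} = - \frac{44 + l + 2 i \sqrt{62}}{7} = - \frac{44}{7} - \frac{l}{7} - \frac{2 i \sqrt{62}}{7}$)
$\frac{1}{N{\left(-319 + 155 \right)} + X{\left(835 \right)}} = \frac{1}{\frac{18}{-319 + 155} - \left(\frac{879}{7} + \frac{2 i \sqrt{62}}{7}\right)} = \frac{1}{\frac{18}{-164} - \left(\frac{879}{7} + \frac{2 i \sqrt{62}}{7}\right)} = \frac{1}{18 \left(- \frac{1}{164}\right) - \left(\frac{879}{7} + \frac{2 i \sqrt{62}}{7}\right)} = \frac{1}{- \frac{9}{82} - \left(\frac{879}{7} + \frac{2 i \sqrt{62}}{7}\right)} = \frac{1}{- \frac{72141}{574} - \frac{2 i \sqrt{62}}{7}}$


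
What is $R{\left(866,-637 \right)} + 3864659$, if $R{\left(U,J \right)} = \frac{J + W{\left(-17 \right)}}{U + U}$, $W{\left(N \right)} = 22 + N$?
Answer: $\frac{1673397189}{433} \approx 3.8647 \cdot 10^{6}$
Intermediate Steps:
$R{\left(U,J \right)} = \frac{5 + J}{2 U}$ ($R{\left(U,J \right)} = \frac{J + \left(22 - 17\right)}{U + U} = \frac{J + 5}{2 U} = \left(5 + J\right) \frac{1}{2 U} = \frac{5 + J}{2 U}$)
$R{\left(866,-637 \right)} + 3864659 = \frac{5 - 637}{2 \cdot 866} + 3864659 = \frac{1}{2} \cdot \frac{1}{866} \left(-632\right) + 3864659 = - \frac{158}{433} + 3864659 = \frac{1673397189}{433}$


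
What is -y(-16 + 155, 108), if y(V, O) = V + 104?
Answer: -243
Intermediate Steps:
y(V, O) = 104 + V
-y(-16 + 155, 108) = -(104 + (-16 + 155)) = -(104 + 139) = -1*243 = -243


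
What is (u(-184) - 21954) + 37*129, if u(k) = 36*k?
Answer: -23805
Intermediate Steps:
(u(-184) - 21954) + 37*129 = (36*(-184) - 21954) + 37*129 = (-6624 - 21954) + 4773 = -28578 + 4773 = -23805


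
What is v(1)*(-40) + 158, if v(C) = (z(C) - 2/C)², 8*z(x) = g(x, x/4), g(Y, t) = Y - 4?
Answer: -541/8 ≈ -67.625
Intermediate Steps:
g(Y, t) = -4 + Y
z(x) = -½ + x/8 (z(x) = (-4 + x)/8 = -½ + x/8)
v(C) = (-½ - 2/C + C/8)² (v(C) = ((-½ + C/8) - 2/C)² = (-½ - 2/C + C/8)²)
v(1)*(-40) + 158 = ((1/64)*(-16 + 1*(-4 + 1))²/1²)*(-40) + 158 = ((1/64)*1*(-16 + 1*(-3))²)*(-40) + 158 = ((1/64)*1*(-16 - 3)²)*(-40) + 158 = ((1/64)*1*(-19)²)*(-40) + 158 = ((1/64)*1*361)*(-40) + 158 = (361/64)*(-40) + 158 = -1805/8 + 158 = -541/8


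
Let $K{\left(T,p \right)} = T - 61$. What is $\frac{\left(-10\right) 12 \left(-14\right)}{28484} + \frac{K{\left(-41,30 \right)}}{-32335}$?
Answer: $\frac{14307042}{230257535} \approx 0.062135$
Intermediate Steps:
$K{\left(T,p \right)} = -61 + T$
$\frac{\left(-10\right) 12 \left(-14\right)}{28484} + \frac{K{\left(-41,30 \right)}}{-32335} = \frac{\left(-10\right) 12 \left(-14\right)}{28484} + \frac{-61 - 41}{-32335} = \left(-120\right) \left(-14\right) \frac{1}{28484} - - \frac{102}{32335} = 1680 \cdot \frac{1}{28484} + \frac{102}{32335} = \frac{420}{7121} + \frac{102}{32335} = \frac{14307042}{230257535}$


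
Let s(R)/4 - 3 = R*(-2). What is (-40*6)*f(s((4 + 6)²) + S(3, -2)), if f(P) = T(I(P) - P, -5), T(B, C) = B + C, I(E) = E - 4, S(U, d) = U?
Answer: 2160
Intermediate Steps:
s(R) = 12 - 8*R (s(R) = 12 + 4*(R*(-2)) = 12 + 4*(-2*R) = 12 - 8*R)
I(E) = -4 + E
f(P) = -9 (f(P) = ((-4 + P) - P) - 5 = -4 - 5 = -9)
(-40*6)*f(s((4 + 6)²) + S(3, -2)) = -40*6*(-9) = -240*(-9) = 2160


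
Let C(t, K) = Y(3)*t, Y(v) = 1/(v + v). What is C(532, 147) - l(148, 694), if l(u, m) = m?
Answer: -1816/3 ≈ -605.33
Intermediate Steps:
Y(v) = 1/(2*v)
C(t, K) = t/6 (C(t, K) = ((½)/3)*t = ((½)*(⅓))*t = t/6)
C(532, 147) - l(148, 694) = (⅙)*532 - 1*694 = 266/3 - 694 = -1816/3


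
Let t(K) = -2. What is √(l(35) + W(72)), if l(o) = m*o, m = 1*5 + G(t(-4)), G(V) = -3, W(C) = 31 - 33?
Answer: 2*√17 ≈ 8.2462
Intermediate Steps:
W(C) = -2
m = 2 (m = 1*5 - 3 = 5 - 3 = 2)
l(o) = 2*o
√(l(35) + W(72)) = √(2*35 - 2) = √(70 - 2) = √68 = 2*√17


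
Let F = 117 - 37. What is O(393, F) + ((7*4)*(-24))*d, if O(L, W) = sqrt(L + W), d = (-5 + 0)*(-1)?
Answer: -3360 + sqrt(473) ≈ -3338.3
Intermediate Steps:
F = 80
d = 5 (d = -5*(-1) = 5)
O(393, F) + ((7*4)*(-24))*d = sqrt(393 + 80) + ((7*4)*(-24))*5 = sqrt(473) + (28*(-24))*5 = sqrt(473) - 672*5 = sqrt(473) - 3360 = -3360 + sqrt(473)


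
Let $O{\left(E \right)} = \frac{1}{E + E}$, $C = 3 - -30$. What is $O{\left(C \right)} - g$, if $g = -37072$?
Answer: $\frac{2446753}{66} \approx 37072.0$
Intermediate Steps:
$C = 33$ ($C = 3 + 30 = 33$)
$O{\left(E \right)} = \frac{1}{2 E}$
$O{\left(C \right)} - g = \frac{1}{2 \cdot 33} - -37072 = \frac{1}{2} \cdot \frac{1}{33} + 37072 = \frac{1}{66} + 37072 = \frac{2446753}{66}$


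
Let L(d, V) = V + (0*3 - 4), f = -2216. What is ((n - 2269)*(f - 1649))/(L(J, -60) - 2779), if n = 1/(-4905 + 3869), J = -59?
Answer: -9085397525/2945348 ≈ -3084.7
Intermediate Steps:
n = -1/1036 (n = 1/(-1036) = -1/1036 ≈ -0.00096525)
L(d, V) = -4 + V (L(d, V) = V + (0 - 4) = V - 4 = -4 + V)
((n - 2269)*(f - 1649))/(L(J, -60) - 2779) = ((-1/1036 - 2269)*(-2216 - 1649))/((-4 - 60) - 2779) = (-2350685/1036*(-3865))/(-64 - 2779) = (9085397525/1036)/(-2843) = (9085397525/1036)*(-1/2843) = -9085397525/2945348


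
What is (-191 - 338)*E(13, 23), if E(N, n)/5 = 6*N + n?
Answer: -267145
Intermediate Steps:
E(N, n) = 5*n + 30*N (E(N, n) = 5*(6*N + n) = 5*(n + 6*N) = 5*n + 30*N)
(-191 - 338)*E(13, 23) = (-191 - 338)*(5*23 + 30*13) = -529*(115 + 390) = -529*505 = -267145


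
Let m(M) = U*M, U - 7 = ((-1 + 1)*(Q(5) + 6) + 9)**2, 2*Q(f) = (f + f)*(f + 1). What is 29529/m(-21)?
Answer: -9843/616 ≈ -15.979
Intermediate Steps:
Q(f) = f*(1 + f) (Q(f) = ((f + f)*(f + 1))/2 = ((2*f)*(1 + f))/2 = (2*f*(1 + f))/2 = f*(1 + f))
U = 88 (U = 7 + ((-1 + 1)*(5*(1 + 5) + 6) + 9)**2 = 7 + (0*(5*6 + 6) + 9)**2 = 7 + (0*(30 + 6) + 9)**2 = 7 + (0*36 + 9)**2 = 7 + (0 + 9)**2 = 7 + 9**2 = 7 + 81 = 88)
m(M) = 88*M
29529/m(-21) = 29529/((88*(-21))) = 29529/(-1848) = 29529*(-1/1848) = -9843/616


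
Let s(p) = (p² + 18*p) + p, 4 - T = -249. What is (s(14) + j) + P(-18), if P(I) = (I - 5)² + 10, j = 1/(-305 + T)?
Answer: 52051/52 ≈ 1001.0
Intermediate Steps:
T = 253 (T = 4 - 1*(-249) = 4 + 249 = 253)
s(p) = p² + 19*p
j = -1/52 (j = 1/(-305 + 253) = 1/(-52) = -1/52 ≈ -0.019231)
P(I) = 10 + (-5 + I)² (P(I) = (-5 + I)² + 10 = 10 + (-5 + I)²)
(s(14) + j) + P(-18) = (14*(19 + 14) - 1/52) + (10 + (-5 - 18)²) = (14*33 - 1/52) + (10 + (-23)²) = (462 - 1/52) + (10 + 529) = 24023/52 + 539 = 52051/52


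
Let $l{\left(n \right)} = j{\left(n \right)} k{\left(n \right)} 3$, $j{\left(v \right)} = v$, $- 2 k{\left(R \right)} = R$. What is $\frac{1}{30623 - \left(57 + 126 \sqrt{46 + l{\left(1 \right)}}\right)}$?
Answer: $\frac{15283}{466786937} + \frac{63 \sqrt{178}}{933573874} \approx 3.3641 \cdot 10^{-5}$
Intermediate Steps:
$k{\left(R \right)} = - \frac{R}{2}$
$l{\left(n \right)} = - \frac{3 n^{2}}{2}$ ($l{\left(n \right)} = n \left(- \frac{n}{2}\right) 3 = - \frac{n^{2}}{2} \cdot 3 = - \frac{3 n^{2}}{2}$)
$\frac{1}{30623 - \left(57 + 126 \sqrt{46 + l{\left(1 \right)}}\right)} = \frac{1}{30623 - \left(57 + 126 \sqrt{46 - \frac{3 \cdot 1^{2}}{2}}\right)} = \frac{1}{30623 - \left(57 + 126 \sqrt{46 - \frac{3}{2}}\right)} = \frac{1}{30623 - \left(57 + 126 \sqrt{\frac{89}{2}}\right)} = \frac{1}{30623 - \left(57 + 126 \frac{\sqrt{178}}{2}\right)} = \frac{1}{30623 - \left(57 + 63 \sqrt{178}\right)} = \frac{1}{30566 - 63 \sqrt{178}}$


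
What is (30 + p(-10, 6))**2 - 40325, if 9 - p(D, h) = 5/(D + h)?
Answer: -619279/16 ≈ -38705.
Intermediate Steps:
p(D, h) = 9 - 5/(D + h)
(30 + p(-10, 6))**2 - 40325 = (30 + (-5 + 9*(-10) + 9*6)/(-10 + 6))**2 - 40325 = (30 + (-5 - 90 + 54)/(-4))**2 - 40325 = (30 - 1/4*(-41))**2 - 40325 = (30 + 41/4)**2 - 40325 = (161/4)**2 - 40325 = 25921/16 - 40325 = -619279/16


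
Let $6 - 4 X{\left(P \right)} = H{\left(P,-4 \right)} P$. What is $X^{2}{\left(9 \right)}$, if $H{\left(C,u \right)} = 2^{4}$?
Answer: $\frac{4761}{4} \approx 1190.3$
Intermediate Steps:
$H{\left(C,u \right)} = 16$
$X{\left(P \right)} = \frac{3}{2} - 4 P$ ($X{\left(P \right)} = \frac{3}{2} - \frac{16 P}{4} = \frac{3}{2} - 4 P$)
$X^{2}{\left(9 \right)} = \left(\frac{3}{2} - 36\right)^{2} = \left(- \frac{69}{2}\right)^{2} = \frac{4761}{4}$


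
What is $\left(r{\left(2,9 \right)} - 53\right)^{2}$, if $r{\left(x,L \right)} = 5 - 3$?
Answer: $2601$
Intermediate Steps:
$r{\left(x,L \right)} = 2$
$\left(r{\left(2,9 \right)} - 53\right)^{2} = \left(2 - 53\right)^{2} = \left(-51\right)^{2} = 2601$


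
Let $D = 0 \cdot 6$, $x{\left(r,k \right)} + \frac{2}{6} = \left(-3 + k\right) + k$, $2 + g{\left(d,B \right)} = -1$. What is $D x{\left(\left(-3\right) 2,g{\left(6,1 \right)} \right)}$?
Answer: $0$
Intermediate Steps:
$g{\left(d,B \right)} = -3$ ($g{\left(d,B \right)} = -2 - 1 = -3$)
$x{\left(r,k \right)} = - \frac{10}{3} + 2 k$ ($x{\left(r,k \right)} = - \frac{1}{3} + \left(\left(-3 + k\right) + k\right) = - \frac{1}{3} + \left(-3 + 2 k\right) = - \frac{10}{3} + 2 k$)
$D = 0$
$D x{\left(\left(-3\right) 2,g{\left(6,1 \right)} \right)} = 0 \left(- \frac{10}{3} + 2 \left(-3\right)\right) = 0 \left(- \frac{10}{3} - 6\right) = 0 \left(- \frac{28}{3}\right) = 0$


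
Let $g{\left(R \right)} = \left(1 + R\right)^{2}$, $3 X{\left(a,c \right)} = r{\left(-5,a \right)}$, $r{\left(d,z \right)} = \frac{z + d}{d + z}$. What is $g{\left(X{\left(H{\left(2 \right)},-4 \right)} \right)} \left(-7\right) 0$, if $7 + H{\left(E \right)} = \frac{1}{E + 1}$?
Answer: $0$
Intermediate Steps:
$H{\left(E \right)} = -7 + \frac{1}{1 + E}$ ($H{\left(E \right)} = -7 + \frac{1}{E + 1} = -7 + \frac{1}{1 + E}$)
$r{\left(d,z \right)} = 1$ ($r{\left(d,z \right)} = \frac{d + z}{d + z} = 1$)
$X{\left(a,c \right)} = \frac{1}{3}$ ($X{\left(a,c \right)} = \frac{1}{3} \cdot 1 = \frac{1}{3}$)
$g{\left(X{\left(H{\left(2 \right)},-4 \right)} \right)} \left(-7\right) 0 = \left(1 + \frac{1}{3}\right)^{2} \left(-7\right) 0 = \left(\frac{4}{3}\right)^{2} \left(-7\right) 0 = \frac{16}{9} \left(-7\right) 0 = \left(- \frac{112}{9}\right) 0 = 0$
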